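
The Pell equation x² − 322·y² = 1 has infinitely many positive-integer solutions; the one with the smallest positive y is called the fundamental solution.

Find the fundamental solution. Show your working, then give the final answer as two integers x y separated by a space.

323 18

[17; 1,16,1,34] for √322; ℓ=4 ⇒ convergent index 3
a_0=17:  p_0=17·1+0=17,  q_0=17·0+1=1
a_1=1:  p_1=1·17+1=18,  q_1=1·1+0=1
a_2=16:  p_2=16·18+17=305,  q_2=16·1+1=17
a_3=1:  p_3=1·305+18=323,  q_3=1·17+1=18
(x₁, y₁) = (323, 18);  323² − 322·18² = 1 ✓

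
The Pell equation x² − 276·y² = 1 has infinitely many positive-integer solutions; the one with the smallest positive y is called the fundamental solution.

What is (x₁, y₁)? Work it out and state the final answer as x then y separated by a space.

√276 = [16; 1,1,1,1,2,2,2,1,1,1,1,32, …], period ℓ=12 (even) → k=11
a_0=16:  p_0=16·1+0=16,  q_0=16·0+1=1
…
a_2=1:  p_2=1·17+16=33,  q_2=1·1+1=2
a_3=1:  p_3=1·33+17=50,  q_3=1·2+1=3
a_4=1:  p_4=1·50+33=83,  q_4=1·3+2=5
…
a_6=2:  p_6=2·216+83=515,  q_6=2·13+5=31
a_7=2:  p_7=2·515+216=1246,  q_7=2·31+13=75
…
a_10=1:  p_10=1·3007+1761=4768,  q_10=1·181+106=287
a_11=1:  p_11=1·4768+3007=7775,  q_11=1·287+181=468
fundamental: x₁=7775, y₁=468  (since 60450625 − 276·219024 = 1)

7775 468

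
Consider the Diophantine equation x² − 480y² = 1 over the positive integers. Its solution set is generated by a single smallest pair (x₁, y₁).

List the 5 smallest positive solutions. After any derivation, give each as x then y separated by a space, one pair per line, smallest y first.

d=480: √d = [21; 1,9,1,42] (ℓ=4, even), read p_3/q_3
step 0: (21, 1)  from 21·(1,0) + (0,1)
…
step 2: (219, 10)  from 9·(22,1) + (21,1)
step 3: (241, 11)  from 1·(219,10) + (22,1)
(x₁, y₁) = (241, 11);  241² − 480·11² = 1 ✓
k=2:  x_2 = 241·241+480·11·11 = 116161,  y_2 = 241·11+11·241 = 5302
k=3:  x_3 = 241·116161+480·11·5302 = 55989361,  y_3 = 241·5302+11·116161 = 2555553
k=4:  x_4 = 241·55989361+480·11·2555553 = 26986755841,  y_4 = 241·2555553+11·55989361 = 1231771244
k=5:  x_5 = 241·26986755841+480·11·1231771244 = 13007560326001,  y_5 = 241·1231771244+11·26986755841 = 593711184055

241 11
116161 5302
55989361 2555553
26986755841 1231771244
13007560326001 593711184055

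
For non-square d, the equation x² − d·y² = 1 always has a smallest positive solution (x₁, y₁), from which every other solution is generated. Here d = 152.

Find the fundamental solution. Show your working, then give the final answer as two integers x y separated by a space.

√152 = [12; 3,24, …], period ℓ=2 (even) → k=1
step 0: (12, 1)  from 12·(1,0) + (0,1)
step 1: (37, 3)  from 3·(12,1) + (1,0)
→ (37, 3).  Check: 37²=1369, 152·3²=1368, difference 1.

37 3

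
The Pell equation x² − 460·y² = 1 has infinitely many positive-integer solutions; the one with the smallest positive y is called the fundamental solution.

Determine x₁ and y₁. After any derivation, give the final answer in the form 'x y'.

2535751 118230

√460 = [21; 2,4,3,1,2,10,2,1,3,4,2,42, …], period ℓ=12 (even) → k=11
i=0: a=21 ⇒ p=21, q=1
…
i=2: a=4 ⇒ p=193, q=9
i=3: a=3 ⇒ p=622, q=29
i=4: a=1 ⇒ p=815, q=38
…
i=8: a=1 ⇒ p=72257, q=3369
…
i=10: a=4 ⇒ p=1135029, q=52921
i=11: a=2 ⇒ p=2535751, q=118230
→ (2535751, 118230).  Check: 2535751²=6430033134001, 460·118230²=6430033134000, difference 1.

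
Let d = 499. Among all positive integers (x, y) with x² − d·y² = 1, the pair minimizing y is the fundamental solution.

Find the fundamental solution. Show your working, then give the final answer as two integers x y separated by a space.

4490 201

d=499: √d = [22; 2,1,21,1,2,44] (ℓ=6, even), read p_5/q_5
step 0: (22, 1)  from 22·(1,0) + (0,1)
step 1: (45, 2)  from 2·(22,1) + (1,0)
step 2: (67, 3)  from 1·(45,2) + (22,1)
step 3: (1452, 65)  from 21·(67,3) + (45,2)
step 4: (1519, 68)  from 1·(1452,65) + (67,3)
step 5: (4490, 201)  from 2·(1519,68) + (1452,65)
→ (4490, 201).  Check: 4490²=20160100, 499·201²=20160099, difference 1.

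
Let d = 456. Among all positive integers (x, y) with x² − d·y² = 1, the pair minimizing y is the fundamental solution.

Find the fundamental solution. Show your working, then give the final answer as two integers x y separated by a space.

1025 48

[21; 2,1,4,1,2,42] for √456; ℓ=6 ⇒ convergent index 5
k=0  a_k=21  p_k/q_k = 21/1
k=1  a_k=2  p_k/q_k = 43/2
…
k=4  a_k=1  p_k/q_k = 363/17
k=5  a_k=2  p_k/q_k = 1025/48
→ (1025, 48).  Check: 1025²=1050625, 456·48²=1050624, difference 1.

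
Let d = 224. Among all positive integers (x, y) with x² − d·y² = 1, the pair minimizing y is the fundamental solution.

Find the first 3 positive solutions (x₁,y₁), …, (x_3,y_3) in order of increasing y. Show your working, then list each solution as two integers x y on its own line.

d=224: √d = [14; 1,28] (ℓ=2, even), read p_1/q_1
i=0: a=14 ⇒ p=14, q=1
i=1: a=1 ⇒ p=15, q=1
fundamental: x₁=15, y₁=1  (since 225 − 224·1 = 1)
k=2:  x_2 = 15·15+224·1·1 = 449,  y_2 = 15·1+1·15 = 30
k=3:  x_3 = 15·449+224·1·30 = 13455,  y_3 = 15·30+1·449 = 899

15 1
449 30
13455 899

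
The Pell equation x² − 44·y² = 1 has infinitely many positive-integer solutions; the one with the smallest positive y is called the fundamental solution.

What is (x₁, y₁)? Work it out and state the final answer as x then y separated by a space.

199 30

√44 = [6; 1,1,1,2,1,1,1,12, …], period ℓ=8 (even) → k=7
i=0: a=6 ⇒ p=6, q=1
i=1: a=1 ⇒ p=7, q=1
i=2: a=1 ⇒ p=13, q=2
…
i=4: a=2 ⇒ p=53, q=8
i=5: a=1 ⇒ p=73, q=11
i=6: a=1 ⇒ p=126, q=19
i=7: a=1 ⇒ p=199, q=30
fundamental: x₁=199, y₁=30  (since 39601 − 44·900 = 1)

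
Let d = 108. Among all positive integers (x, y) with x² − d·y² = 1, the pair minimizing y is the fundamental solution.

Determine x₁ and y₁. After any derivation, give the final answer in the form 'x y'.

1351 130

d=108: √d = [10; 2,1,1,4,1,1,2,20] (ℓ=8, even), read p_7/q_7
step 0: (10, 1)  from 10·(1,0) + (0,1)
step 1: (21, 2)  from 2·(10,1) + (1,0)
step 2: (31, 3)  from 1·(21,2) + (10,1)
step 3: (52, 5)  from 1·(31,3) + (21,2)
step 4: (239, 23)  from 4·(52,5) + (31,3)
step 5: (291, 28)  from 1·(239,23) + (52,5)
step 6: (530, 51)  from 1·(291,28) + (239,23)
step 7: (1351, 130)  from 2·(530,51) + (291,28)
(x₁, y₁) = (1351, 130);  1351² − 108·130² = 1 ✓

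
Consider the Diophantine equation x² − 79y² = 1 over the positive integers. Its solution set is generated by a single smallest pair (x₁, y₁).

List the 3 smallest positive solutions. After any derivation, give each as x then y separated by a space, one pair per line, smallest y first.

√79 → a₀=8, period (1,7,1,16); ℓ=4 even so k=3
a_0=8:  p_0=8·1+0=8,  q_0=8·0+1=1
a_1=1:  p_1=1·8+1=9,  q_1=1·1+0=1
a_2=7:  p_2=7·9+8=71,  q_2=7·1+1=8
a_3=1:  p_3=1·71+9=80,  q_3=1·8+1=9
(x₁, y₁) = (80, 9);  80² − 79·9² = 1 ✓
(x_2, y_2) = (80·80 + 79·9·9, 80·9 + 9·80) = (12799, 1440)
(x_3, y_3) = (80·12799 + 79·9·1440, 80·1440 + 9·12799) = (2047760, 230391)

80 9
12799 1440
2047760 230391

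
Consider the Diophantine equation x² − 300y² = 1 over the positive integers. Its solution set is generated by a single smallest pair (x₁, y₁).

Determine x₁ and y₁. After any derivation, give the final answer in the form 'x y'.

[17; 3,8,3,34] for √300; ℓ=4 ⇒ convergent index 3
a_0=17:  p_0=17·1+0=17,  q_0=17·0+1=1
…
a_2=8:  p_2=8·52+17=433,  q_2=8·3+1=25
a_3=3:  p_3=3·433+52=1351,  q_3=3·25+3=78
(x₁, y₁) = (1351, 78);  1351² − 300·78² = 1 ✓

1351 78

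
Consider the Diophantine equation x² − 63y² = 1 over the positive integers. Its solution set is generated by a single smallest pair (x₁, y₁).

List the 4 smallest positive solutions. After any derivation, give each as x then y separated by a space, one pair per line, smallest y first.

d=63: √d = [7; 1,14] (ℓ=2, even), read p_1/q_1
i=0: a=7 ⇒ p=7, q=1
i=1: a=1 ⇒ p=8, q=1
→ (8, 1).  Check: 8²=64, 63·1²=63, difference 1.
(8+1√63)^2 = 127 + 16√63
(8+1√63)^3 = 2024 + 255√63
(8+1√63)^4 = 32257 + 4064√63

8 1
127 16
2024 255
32257 4064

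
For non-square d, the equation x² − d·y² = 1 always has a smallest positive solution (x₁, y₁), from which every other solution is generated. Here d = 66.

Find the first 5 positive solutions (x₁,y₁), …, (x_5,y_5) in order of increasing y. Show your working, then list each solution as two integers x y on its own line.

65 8
8449 1040
1098305 135192
142771201 17573920
18559157825 2284474408

√66 = [8; 8,16, …], period ℓ=2 (even) → k=1
i=0: a=8 ⇒ p=8, q=1
i=1: a=8 ⇒ p=65, q=8
fundamental: x₁=65, y₁=8  (since 4225 − 66·64 = 1)
(65+8√66)^2 = 8449 + 1040√66
(65+8√66)^3 = 1098305 + 135192√66
(65+8√66)^4 = 142771201 + 17573920√66
(65+8√66)^5 = 18559157825 + 2284474408√66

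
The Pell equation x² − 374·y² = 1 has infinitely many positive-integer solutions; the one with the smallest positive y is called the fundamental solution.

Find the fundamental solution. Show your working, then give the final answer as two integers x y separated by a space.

d=374: √d = [19; 2,1,18,1,2,38] (ℓ=6, even), read p_5/q_5
step 0: (19, 1)  from 19·(1,0) + (0,1)
step 1: (39, 2)  from 2·(19,1) + (1,0)
step 2: (58, 3)  from 1·(39,2) + (19,1)
step 3: (1083, 56)  from 18·(58,3) + (39,2)
step 4: (1141, 59)  from 1·(1083,56) + (58,3)
step 5: (3365, 174)  from 2·(1141,59) + (1083,56)
fundamental: x₁=3365, y₁=174  (since 11323225 − 374·30276 = 1)

3365 174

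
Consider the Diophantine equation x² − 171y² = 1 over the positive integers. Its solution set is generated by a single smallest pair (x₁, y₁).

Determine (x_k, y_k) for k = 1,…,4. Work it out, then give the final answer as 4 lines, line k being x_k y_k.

√171 = [13; 13,26, …], period ℓ=2 (even) → k=1
i=0: a=13 ⇒ p=13, q=1
i=1: a=13 ⇒ p=170, q=13
fundamental: x₁=170, y₁=13  (since 28900 − 171·169 = 1)
(x_2, y_2) = (170·170 + 171·13·13, 170·13 + 13·170) = (57799, 4420)
(x_3, y_3) = (170·57799 + 171·13·4420, 170·4420 + 13·57799) = (19651490, 1502787)
(x_4, y_4) = (170·19651490 + 171·13·1502787, 170·1502787 + 13·19651490) = (6681448801, 510943160)

170 13
57799 4420
19651490 1502787
6681448801 510943160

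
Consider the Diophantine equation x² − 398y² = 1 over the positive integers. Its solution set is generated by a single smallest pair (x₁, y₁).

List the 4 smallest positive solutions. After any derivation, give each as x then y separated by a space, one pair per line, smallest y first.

[19; 1,18,1,38] for √398; ℓ=4 ⇒ convergent index 3
a_0=19:  p_0=19·1+0=19,  q_0=19·0+1=1
a_1=1:  p_1=1·19+1=20,  q_1=1·1+0=1
a_2=18:  p_2=18·20+19=379,  q_2=18·1+1=19
a_3=1:  p_3=1·379+20=399,  q_3=1·19+1=20
fundamental: x₁=399, y₁=20  (since 159201 − 398·400 = 1)
k=2:  x_2 = 399·399+398·20·20 = 318401,  y_2 = 399·20+20·399 = 15960
k=3:  x_3 = 399·318401+398·20·15960 = 254083599,  y_3 = 399·15960+20·318401 = 12736060
k=4:  x_4 = 399·254083599+398·20·12736060 = 202758393601,  y_4 = 399·12736060+20·254083599 = 10163359920

399 20
318401 15960
254083599 12736060
202758393601 10163359920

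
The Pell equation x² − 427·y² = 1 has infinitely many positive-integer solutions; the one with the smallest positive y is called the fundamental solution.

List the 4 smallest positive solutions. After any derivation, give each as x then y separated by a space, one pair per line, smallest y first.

62 3
7687 372
953126 46125
118179937 5719128

d=427: √d = [20; 1,1,1,40] (ℓ=4, even), read p_3/q_3
i=0: a=20 ⇒ p=20, q=1
…
i=2: a=1 ⇒ p=41, q=2
i=3: a=1 ⇒ p=62, q=3
fundamental: x₁=62, y₁=3  (since 3844 − 427·9 = 1)
n=2: (62,3)∘(62,3) = (62·62+427·3·3, 62·3+3·62) = (7687,372)
n=3: (7687,372)∘(62,3) = (62·7687+427·3·372, 62·372+3·7687) = (953126,46125)
n=4: (953126,46125)∘(62,3) = (62·953126+427·3·46125, 62·46125+3·953126) = (118179937,5719128)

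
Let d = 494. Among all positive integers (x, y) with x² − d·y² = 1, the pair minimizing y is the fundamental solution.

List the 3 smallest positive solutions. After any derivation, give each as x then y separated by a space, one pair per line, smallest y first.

73035 3286
10668222449 479986020
1558307253052395 70111557938114

d=494: √d = [22; 4,2,2,1,2,1,2,2,4,44] (ℓ=10, even), read p_9/q_9
i=0: a=22 ⇒ p=22, q=1
i=1: a=4 ⇒ p=89, q=4
i=2: a=2 ⇒ p=200, q=9
…
i=5: a=2 ⇒ p=1867, q=84
i=6: a=1 ⇒ p=2556, q=115
i=7: a=2 ⇒ p=6979, q=314
i=8: a=2 ⇒ p=16514, q=743
i=9: a=4 ⇒ p=73035, q=3286
→ (73035, 3286).  Check: 73035²=5334111225, 494·3286²=5334111224, difference 1.
n=2: (73035,3286)∘(73035,3286) = (73035·73035+494·3286·3286, 73035·3286+3286·73035) = (10668222449,479986020)
n=3: (10668222449,479986020)∘(73035,3286) = (73035·10668222449+494·3286·479986020, 73035·479986020+3286·10668222449) = (1558307253052395,70111557938114)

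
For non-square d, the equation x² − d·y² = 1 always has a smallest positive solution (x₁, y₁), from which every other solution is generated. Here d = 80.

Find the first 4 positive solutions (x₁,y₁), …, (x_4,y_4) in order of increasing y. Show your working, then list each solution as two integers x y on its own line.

d=80: √d = [8; 1,16] (ℓ=2, even), read p_1/q_1
step 0: (8, 1)  from 8·(1,0) + (0,1)
step 1: (9, 1)  from 1·(8,1) + (1,0)
fundamental: x₁=9, y₁=1  (since 81 − 80·1 = 1)
n=2: (9,1)∘(9,1) = (9·9+80·1·1, 9·1+1·9) = (161,18)
n=3: (161,18)∘(9,1) = (9·161+80·1·18, 9·18+1·161) = (2889,323)
n=4: (2889,323)∘(9,1) = (9·2889+80·1·323, 9·323+1·2889) = (51841,5796)

9 1
161 18
2889 323
51841 5796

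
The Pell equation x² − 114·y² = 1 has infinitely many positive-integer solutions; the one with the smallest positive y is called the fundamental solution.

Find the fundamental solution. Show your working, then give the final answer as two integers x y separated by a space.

1025 96

√114 → a₀=10, period (1,2,10,2,1,20); ℓ=6 even so k=5
i=0: a=10 ⇒ p=10, q=1
i=1: a=1 ⇒ p=11, q=1
i=2: a=2 ⇒ p=32, q=3
i=3: a=10 ⇒ p=331, q=31
i=4: a=2 ⇒ p=694, q=65
i=5: a=1 ⇒ p=1025, q=96
fundamental: x₁=1025, y₁=96  (since 1050625 − 114·9216 = 1)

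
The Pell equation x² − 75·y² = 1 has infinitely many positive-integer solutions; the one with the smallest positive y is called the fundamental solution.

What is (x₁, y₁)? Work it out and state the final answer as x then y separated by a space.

26 3

d=75: √d = [8; 1,1,1,16] (ℓ=4, even), read p_3/q_3
a_0=8:  p_0=8·1+0=8,  q_0=8·0+1=1
…
a_2=1:  p_2=1·9+8=17,  q_2=1·1+1=2
a_3=1:  p_3=1·17+9=26,  q_3=1·2+1=3
→ (26, 3).  Check: 26²=676, 75·3²=675, difference 1.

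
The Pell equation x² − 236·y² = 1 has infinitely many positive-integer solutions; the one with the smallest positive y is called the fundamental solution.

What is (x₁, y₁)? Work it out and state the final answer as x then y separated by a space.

√236 → a₀=15, period (2,1,3,5,1,6,1,5,3,1,2,30); ℓ=12 even so k=11
k=0  a_k=15  p_k/q_k = 15/1
k=1  a_k=2  p_k/q_k = 31/2
…
k=3  a_k=3  p_k/q_k = 169/11
k=4  a_k=5  p_k/q_k = 891/58
k=5  a_k=1  p_k/q_k = 1060/69
k=6  a_k=6  p_k/q_k = 7251/472
k=7  a_k=1  p_k/q_k = 8311/541
k=8  a_k=5  p_k/q_k = 48806/3177
k=9  a_k=3  p_k/q_k = 154729/10072
k=10  a_k=1  p_k/q_k = 203535/13249
k=11  a_k=2  p_k/q_k = 561799/36570
(x₁, y₁) = (561799, 36570);  561799² − 236·36570² = 1 ✓

561799 36570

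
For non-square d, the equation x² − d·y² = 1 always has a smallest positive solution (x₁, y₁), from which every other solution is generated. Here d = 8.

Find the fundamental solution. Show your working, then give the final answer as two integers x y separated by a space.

3 1

√8 = [2; 1,4, …], period ℓ=2 (even) → k=1
a_0=2:  p_0=2·1+0=2,  q_0=2·0+1=1
a_1=1:  p_1=1·2+1=3,  q_1=1·1+0=1
fundamental: x₁=3, y₁=1  (since 9 − 8·1 = 1)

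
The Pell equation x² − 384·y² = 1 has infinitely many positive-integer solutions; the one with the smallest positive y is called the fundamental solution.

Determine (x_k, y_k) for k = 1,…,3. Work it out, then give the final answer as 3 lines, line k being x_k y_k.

[19; 1,1,2,9,2,1,1,38] for √384; ℓ=8 ⇒ convergent index 7
a_0=19:  p_0=19·1+0=19,  q_0=19·0+1=1
a_1=1:  p_1=1·19+1=20,  q_1=1·1+0=1
…
a_3=2:  p_3=2·39+20=98,  q_3=2·2+1=5
a_4=9:  p_4=9·98+39=921,  q_4=9·5+2=47
…
a_6=1:  p_6=1·1940+921=2861,  q_6=1·99+47=146
a_7=1:  p_7=1·2861+1940=4801,  q_7=1·146+99=245
→ (4801, 245).  Check: 4801²=23049601, 384·245²=23049600, difference 1.
k=2:  x_2 = 4801·4801+384·245·245 = 46099201,  y_2 = 4801·245+245·4801 = 2352490
k=3:  x_3 = 4801·46099201+384·245·2352490 = 442644523201,  y_3 = 4801·2352490+245·46099201 = 22588608735

4801 245
46099201 2352490
442644523201 22588608735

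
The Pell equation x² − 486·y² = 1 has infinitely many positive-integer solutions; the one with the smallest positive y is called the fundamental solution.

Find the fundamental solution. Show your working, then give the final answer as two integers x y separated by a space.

√486 → a₀=22, period (22,44); ℓ=2 even so k=1
step 0: (22, 1)  from 22·(1,0) + (0,1)
step 1: (485, 22)  from 22·(22,1) + (1,0)
→ (485, 22).  Check: 485²=235225, 486·22²=235224, difference 1.

485 22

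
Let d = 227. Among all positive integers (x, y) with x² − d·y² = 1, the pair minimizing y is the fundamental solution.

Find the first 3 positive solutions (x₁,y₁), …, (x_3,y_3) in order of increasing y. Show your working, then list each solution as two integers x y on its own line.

226 15
102151 6780
46172026 3064545

√227 = [15; 15,30, …], period ℓ=2 (even) → k=1
k=0  a_k=15  p_k/q_k = 15/1
k=1  a_k=15  p_k/q_k = 226/15
fundamental: x₁=226, y₁=15  (since 51076 − 227·225 = 1)
k=2:  x_2 = 226·226+227·15·15 = 102151,  y_2 = 226·15+15·226 = 6780
k=3:  x_3 = 226·102151+227·15·6780 = 46172026,  y_3 = 226·6780+15·102151 = 3064545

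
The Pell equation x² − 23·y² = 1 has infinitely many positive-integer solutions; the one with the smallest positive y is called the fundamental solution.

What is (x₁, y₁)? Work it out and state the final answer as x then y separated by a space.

24 5

d=23: √d = [4; 1,3,1,8] (ℓ=4, even), read p_3/q_3
a_0=4:  p_0=4·1+0=4,  q_0=4·0+1=1
…
a_2=3:  p_2=3·5+4=19,  q_2=3·1+1=4
a_3=1:  p_3=1·19+5=24,  q_3=1·4+1=5
(x₁, y₁) = (24, 5);  24² − 23·5² = 1 ✓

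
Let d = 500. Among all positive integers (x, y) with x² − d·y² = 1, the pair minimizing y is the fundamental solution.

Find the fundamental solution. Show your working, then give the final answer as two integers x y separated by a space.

930249 41602

[22; 2,1,3,2,1,…,1,2,44] for √500; ℓ=14 ⇒ convergent index 13
i=0: a=22 ⇒ p=22, q=1
i=1: a=2 ⇒ p=45, q=2
…
i=3: a=3 ⇒ p=246, q=11
…
i=11: a=3 ⇒ p=259205, q=11592
i=12: a=1 ⇒ p=335522, q=15005
i=13: a=2 ⇒ p=930249, q=41602
fundamental: x₁=930249, y₁=41602  (since 865363202001 − 500·1730726404 = 1)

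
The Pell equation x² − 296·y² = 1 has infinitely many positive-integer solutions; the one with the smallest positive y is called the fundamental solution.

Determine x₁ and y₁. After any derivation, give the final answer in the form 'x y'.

3699 215

√296 → a₀=17, period (4,1,7,1,4,34); ℓ=6 even so k=5
i=0: a=17 ⇒ p=17, q=1
…
i=2: a=1 ⇒ p=86, q=5
…
i=4: a=1 ⇒ p=757, q=44
i=5: a=4 ⇒ p=3699, q=215
→ (3699, 215).  Check: 3699²=13682601, 296·215²=13682600, difference 1.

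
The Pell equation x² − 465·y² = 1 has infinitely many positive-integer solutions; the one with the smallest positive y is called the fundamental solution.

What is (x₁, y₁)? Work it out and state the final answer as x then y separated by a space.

d=465: √d = [21; 1,1,3,2,2,2,3,1,1,42] (ℓ=10, even), read p_9/q_9
a_0=21:  p_0=21·1+0=21,  q_0=21·0+1=1
a_1=1:  p_1=1·21+1=22,  q_1=1·1+0=1
a_2=1:  p_2=1·22+21=43,  q_2=1·1+1=2
a_3=3:  p_3=3·43+22=151,  q_3=3·2+1=7
…
a_5=2:  p_5=2·345+151=841,  q_5=2·16+7=39
…
a_7=3:  p_7=3·2027+841=6922,  q_7=3·94+39=321
a_8=1:  p_8=1·6922+2027=8949,  q_8=1·321+94=415
a_9=1:  p_9=1·8949+6922=15871,  q_9=1·415+321=736
(x₁, y₁) = (15871, 736);  15871² − 465·736² = 1 ✓

15871 736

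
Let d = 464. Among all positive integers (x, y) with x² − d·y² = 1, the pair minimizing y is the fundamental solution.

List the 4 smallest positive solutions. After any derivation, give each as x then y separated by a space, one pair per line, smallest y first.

d=464: √d = [21; 1,1,5,1,1,1,5,1,1,42] (ℓ=10, even), read p_9/q_9
step 0: (21, 1)  from 21·(1,0) + (0,1)
step 1: (22, 1)  from 1·(21,1) + (1,0)
…
step 3: (237, 11)  from 5·(43,2) + (22,1)
…
step 5: (517, 24)  from 1·(280,13) + (237,11)
step 6: (797, 37)  from 1·(517,24) + (280,13)
…
step 8: (5299, 246)  from 1·(4502,209) + (797,37)
step 9: (9801, 455)  from 1·(5299,246) + (4502,209)
(x₁, y₁) = (9801, 455);  9801² − 464·455² = 1 ✓
k=2:  x_2 = 9801·9801+464·455·455 = 192119201,  y_2 = 9801·455+455·9801 = 8918910
k=3:  x_3 = 9801·192119201+464·455·8918910 = 3765920568201,  y_3 = 9801·8918910+455·192119201 = 174828473365
k=4:  x_4 = 9801·3765920568201+464·455·174828473365 = 73819574785756801,  y_4 = 9801·174828473365+455·3765920568201 = 3426987725981820

9801 455
192119201 8918910
3765920568201 174828473365
73819574785756801 3426987725981820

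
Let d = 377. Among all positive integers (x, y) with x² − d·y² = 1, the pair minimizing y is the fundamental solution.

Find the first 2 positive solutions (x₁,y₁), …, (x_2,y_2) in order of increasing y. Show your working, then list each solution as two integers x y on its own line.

d=377: √d = [19; 2,2,2,38] (ℓ=4, even), read p_3/q_3
step 0: (19, 1)  from 19·(1,0) + (0,1)
…
step 2: (97, 5)  from 2·(39,2) + (19,1)
step 3: (233, 12)  from 2·(97,5) + (39,2)
fundamental: x₁=233, y₁=12  (since 54289 − 377·144 = 1)
k=2:  x_2 = 233·233+377·12·12 = 108577,  y_2 = 233·12+12·233 = 5592

233 12
108577 5592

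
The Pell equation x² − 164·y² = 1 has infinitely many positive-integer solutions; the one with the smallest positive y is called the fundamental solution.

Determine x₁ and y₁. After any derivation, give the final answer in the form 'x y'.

2049 160

[12; 1,4,6,4,1,24] for √164; ℓ=6 ⇒ convergent index 5
a_0=12:  p_0=12·1+0=12,  q_0=12·0+1=1
…
a_3=6:  p_3=6·64+13=397,  q_3=6·5+1=31
a_4=4:  p_4=4·397+64=1652,  q_4=4·31+5=129
a_5=1:  p_5=1·1652+397=2049,  q_5=1·129+31=160
→ (2049, 160).  Check: 2049²=4198401, 164·160²=4198400, difference 1.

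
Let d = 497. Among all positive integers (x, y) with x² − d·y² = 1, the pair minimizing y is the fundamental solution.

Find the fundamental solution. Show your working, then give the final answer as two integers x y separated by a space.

1201887 53912

[22; 3,2,2,5,6,5,2,2,3,44] for √497; ℓ=10 ⇒ convergent index 9
k=0  a_k=22  p_k/q_k = 22/1
k=1  a_k=3  p_k/q_k = 67/3
…
k=3  a_k=2  p_k/q_k = 379/17
…
k=8  a_k=2  p_k/q_k = 352750/15823
k=9  a_k=3  p_k/q_k = 1201887/53912
fundamental: x₁=1201887, y₁=53912  (since 1444532360769 − 497·2906503744 = 1)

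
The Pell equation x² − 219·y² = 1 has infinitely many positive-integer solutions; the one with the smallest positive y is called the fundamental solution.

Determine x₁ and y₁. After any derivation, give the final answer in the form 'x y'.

√219 = [14; 1,3,1,28, …], period ℓ=4 (even) → k=3
i=0: a=14 ⇒ p=14, q=1
i=1: a=1 ⇒ p=15, q=1
i=2: a=3 ⇒ p=59, q=4
i=3: a=1 ⇒ p=74, q=5
(x₁, y₁) = (74, 5);  74² − 219·5² = 1 ✓

74 5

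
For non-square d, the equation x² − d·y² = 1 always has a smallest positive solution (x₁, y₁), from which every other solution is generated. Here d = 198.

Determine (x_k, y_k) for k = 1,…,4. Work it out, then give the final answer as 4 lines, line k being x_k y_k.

√198 = [14; 14,28, …], period ℓ=2 (even) → k=1
k=0  a_k=14  p_k/q_k = 14/1
k=1  a_k=14  p_k/q_k = 197/14
→ (197, 14).  Check: 197²=38809, 198·14²=38808, difference 1.
k=2:  x_2 = 197·197+198·14·14 = 77617,  y_2 = 197·14+14·197 = 5516
k=3:  x_3 = 197·77617+198·14·5516 = 30580901,  y_3 = 197·5516+14·77617 = 2173290
k=4:  x_4 = 197·30580901+198·14·2173290 = 12048797377,  y_4 = 197·2173290+14·30580901 = 856270744

197 14
77617 5516
30580901 2173290
12048797377 856270744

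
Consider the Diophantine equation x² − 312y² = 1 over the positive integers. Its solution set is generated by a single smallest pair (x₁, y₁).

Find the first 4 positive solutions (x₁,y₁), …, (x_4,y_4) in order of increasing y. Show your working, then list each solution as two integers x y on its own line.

d=312: √d = [17; 1,1,1,34] (ℓ=4, even), read p_3/q_3
a_0=17:  p_0=17·1+0=17,  q_0=17·0+1=1
a_1=1:  p_1=1·17+1=18,  q_1=1·1+0=1
a_2=1:  p_2=1·18+17=35,  q_2=1·1+1=2
a_3=1:  p_3=1·35+18=53,  q_3=1·2+1=3
(x₁, y₁) = (53, 3);  53² − 312·3² = 1 ✓
n=2: (53,3)∘(53,3) = (53·53+312·3·3, 53·3+3·53) = (5617,318)
n=3: (5617,318)∘(53,3) = (53·5617+312·3·318, 53·318+3·5617) = (595349,33705)
n=4: (595349,33705)∘(53,3) = (53·595349+312·3·33705, 53·33705+3·595349) = (63101377,3572412)

53 3
5617 318
595349 33705
63101377 3572412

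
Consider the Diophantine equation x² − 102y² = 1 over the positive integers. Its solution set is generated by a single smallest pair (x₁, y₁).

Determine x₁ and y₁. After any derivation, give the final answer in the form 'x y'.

d=102: √d = [10; 10,20] (ℓ=2, even), read p_1/q_1
step 0: (10, 1)  from 10·(1,0) + (0,1)
step 1: (101, 10)  from 10·(10,1) + (1,0)
fundamental: x₁=101, y₁=10  (since 10201 − 102·100 = 1)

101 10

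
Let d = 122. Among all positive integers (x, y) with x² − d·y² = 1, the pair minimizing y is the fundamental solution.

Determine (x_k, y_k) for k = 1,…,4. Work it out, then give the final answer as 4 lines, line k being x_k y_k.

√122 → a₀=11, period (22); ℓ=1 odd so k=1
i=0: a=11 ⇒ p=11, q=1
i=1: a=22 ⇒ p=243, q=22
(x₁, y₁) = (243, 22);  243² − 122·22² = 1 ✓
(x_2, y_2) = (243·243 + 122·22·22, 243·22 + 22·243) = (118097, 10692)
(x_3, y_3) = (243·118097 + 122·22·10692, 243·10692 + 22·118097) = (57394899, 5196290)
(x_4, y_4) = (243·57394899 + 122·22·5196290, 243·5196290 + 22·57394899) = (27893802817, 2525386248)

243 22
118097 10692
57394899 5196290
27893802817 2525386248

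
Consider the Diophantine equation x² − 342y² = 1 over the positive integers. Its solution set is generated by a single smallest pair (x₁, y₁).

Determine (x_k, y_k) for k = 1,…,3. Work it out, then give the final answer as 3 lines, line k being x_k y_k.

37 2
2737 148
202501 10950

√342 → a₀=18, period (2,36); ℓ=2 even so k=1
i=0: a=18 ⇒ p=18, q=1
i=1: a=2 ⇒ p=37, q=2
(x₁, y₁) = (37, 2);  37² − 342·2² = 1 ✓
k=2:  x_2 = 37·37+342·2·2 = 2737,  y_2 = 37·2+2·37 = 148
k=3:  x_3 = 37·2737+342·2·148 = 202501,  y_3 = 37·148+2·2737 = 10950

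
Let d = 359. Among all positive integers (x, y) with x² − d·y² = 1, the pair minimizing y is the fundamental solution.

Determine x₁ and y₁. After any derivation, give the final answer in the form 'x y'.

√359 = [18; 1,17,1,36, …], period ℓ=4 (even) → k=3
a_0=18:  p_0=18·1+0=18,  q_0=18·0+1=1
a_1=1:  p_1=1·18+1=19,  q_1=1·1+0=1
a_2=17:  p_2=17·19+18=341,  q_2=17·1+1=18
a_3=1:  p_3=1·341+19=360,  q_3=1·18+1=19
fundamental: x₁=360, y₁=19  (since 129600 − 359·361 = 1)

360 19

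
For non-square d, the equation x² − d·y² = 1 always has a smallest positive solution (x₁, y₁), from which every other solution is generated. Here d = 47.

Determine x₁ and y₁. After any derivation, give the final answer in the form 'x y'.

48 7

[6; 1,5,1,12] for √47; ℓ=4 ⇒ convergent index 3
i=0: a=6 ⇒ p=6, q=1
i=1: a=1 ⇒ p=7, q=1
i=2: a=5 ⇒ p=41, q=6
i=3: a=1 ⇒ p=48, q=7
fundamental: x₁=48, y₁=7  (since 2304 − 47·49 = 1)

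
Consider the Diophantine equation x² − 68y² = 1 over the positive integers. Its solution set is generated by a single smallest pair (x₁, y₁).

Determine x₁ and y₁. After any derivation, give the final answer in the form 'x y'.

√68 = [8; 4,16, …], period ℓ=2 (even) → k=1
step 0: (8, 1)  from 8·(1,0) + (0,1)
step 1: (33, 4)  from 4·(8,1) + (1,0)
fundamental: x₁=33, y₁=4  (since 1089 − 68·16 = 1)

33 4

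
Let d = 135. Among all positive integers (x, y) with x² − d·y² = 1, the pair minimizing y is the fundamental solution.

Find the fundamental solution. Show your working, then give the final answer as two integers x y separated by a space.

244 21

√135 = [11; 1,1,1,1,1,1,1,22, …], period ℓ=8 (even) → k=7
a_0=11:  p_0=11·1+0=11,  q_0=11·0+1=1
a_1=1:  p_1=1·11+1=12,  q_1=1·1+0=1
a_2=1:  p_2=1·12+11=23,  q_2=1·1+1=2
a_3=1:  p_3=1·23+12=35,  q_3=1·2+1=3
a_4=1:  p_4=1·35+23=58,  q_4=1·3+2=5
a_5=1:  p_5=1·58+35=93,  q_5=1·5+3=8
a_6=1:  p_6=1·93+58=151,  q_6=1·8+5=13
a_7=1:  p_7=1·151+93=244,  q_7=1·13+8=21
(x₁, y₁) = (244, 21);  244² − 135·21² = 1 ✓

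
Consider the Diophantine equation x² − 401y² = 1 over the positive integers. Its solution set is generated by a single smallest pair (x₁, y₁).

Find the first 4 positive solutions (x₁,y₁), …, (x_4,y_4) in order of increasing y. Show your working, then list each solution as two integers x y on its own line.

801 40
1283201 64080
2055687201 102656120
3293209612801 164455040160

[20; 40] for √401; ℓ=1 ⇒ convergent index 1
step 0: (20, 1)  from 20·(1,0) + (0,1)
step 1: (801, 40)  from 40·(20,1) + (1,0)
fundamental: x₁=801, y₁=40  (since 641601 − 401·1600 = 1)
(x_2, y_2) = (801·801 + 401·40·40, 801·40 + 40·801) = (1283201, 64080)
(x_3, y_3) = (801·1283201 + 401·40·64080, 801·64080 + 40·1283201) = (2055687201, 102656120)
(x_4, y_4) = (801·2055687201 + 401·40·102656120, 801·102656120 + 40·2055687201) = (3293209612801, 164455040160)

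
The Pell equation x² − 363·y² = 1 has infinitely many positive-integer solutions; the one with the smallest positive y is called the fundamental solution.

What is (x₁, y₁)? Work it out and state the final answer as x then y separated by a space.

√363 → a₀=19, period (19,38); ℓ=2 even so k=1
step 0: (19, 1)  from 19·(1,0) + (0,1)
step 1: (362, 19)  from 19·(19,1) + (1,0)
→ (362, 19).  Check: 362²=131044, 363·19²=131043, difference 1.

362 19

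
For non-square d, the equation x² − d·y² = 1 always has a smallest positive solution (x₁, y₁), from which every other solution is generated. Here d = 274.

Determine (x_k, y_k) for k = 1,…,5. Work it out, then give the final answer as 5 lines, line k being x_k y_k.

3959299 239190
31352097142801 1894049455620
248264653730785753699 14998216231173381570
1965907990503261255572251201 118764845051735182903983240
15567235081782895307198186429982499 940451064496965117656884702915950

√274 → a₀=16, period (1,1,4,4,1,1,32); ℓ=7 odd so k=13
i=0: a=16 ⇒ p=16, q=1
…
i=5: a=1 ⇒ p=778, q=47
i=6: a=1 ⇒ p=1407, q=85
…
i=12: a=1 ⇒ p=2189276, q=132259
i=13: a=1 ⇒ p=3959299, q=239190
fundamental: x₁=3959299, y₁=239190  (since 15676048571401 − 274·57211856100 = 1)
(x_2, y_2) = (3959299·3959299 + 274·239190·239190, 3959299·239190 + 239190·3959299) = (31352097142801, 1894049455620)
(x_3, y_3) = (3959299·31352097142801 + 274·239190·1894049455620, 3959299·1894049455620 + 239190·31352097142801) = (248264653730785753699, 14998216231173381570)
(x_4, y_4) = (3959299·248264653730785753699 + 274·239190·14998216231173381570, 3959299·14998216231173381570 + 239190·248264653730785753699) = (1965907990503261255572251201, 118764845051735182903983240)
(x_5, y_5) = (3959299·1965907990503261255572251201 + 274·239190·118764845051735182903983240, 3959299·118764845051735182903983240 + 239190·1965907990503261255572251201) = (15567235081782895307198186429982499, 940451064496965117656884702915950)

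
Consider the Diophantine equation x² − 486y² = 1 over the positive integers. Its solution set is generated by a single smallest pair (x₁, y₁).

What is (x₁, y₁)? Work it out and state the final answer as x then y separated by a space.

d=486: √d = [22; 22,44] (ℓ=2, even), read p_1/q_1
a_0=22:  p_0=22·1+0=22,  q_0=22·0+1=1
a_1=22:  p_1=22·22+1=485,  q_1=22·1+0=22
→ (485, 22).  Check: 485²=235225, 486·22²=235224, difference 1.

485 22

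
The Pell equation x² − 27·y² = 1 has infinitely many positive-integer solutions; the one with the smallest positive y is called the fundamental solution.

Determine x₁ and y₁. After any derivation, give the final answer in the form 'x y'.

d=27: √d = [5; 5,10] (ℓ=2, even), read p_1/q_1
a_0=5:  p_0=5·1+0=5,  q_0=5·0+1=1
a_1=5:  p_1=5·5+1=26,  q_1=5·1+0=5
→ (26, 5).  Check: 26²=676, 27·5²=675, difference 1.

26 5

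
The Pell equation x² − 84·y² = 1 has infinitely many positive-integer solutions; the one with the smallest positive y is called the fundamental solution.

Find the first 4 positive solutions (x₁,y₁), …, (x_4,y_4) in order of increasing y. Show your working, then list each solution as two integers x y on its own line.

√84 → a₀=9, period (6,18); ℓ=2 even so k=1
a_0=9:  p_0=9·1+0=9,  q_0=9·0+1=1
a_1=6:  p_1=6·9+1=55,  q_1=6·1+0=6
→ (55, 6).  Check: 55²=3025, 84·6²=3024, difference 1.
(55+6√84)^2 = 6049 + 660√84
(55+6√84)^3 = 665335 + 72594√84
(55+6√84)^4 = 73180801 + 7984680√84

55 6
6049 660
665335 72594
73180801 7984680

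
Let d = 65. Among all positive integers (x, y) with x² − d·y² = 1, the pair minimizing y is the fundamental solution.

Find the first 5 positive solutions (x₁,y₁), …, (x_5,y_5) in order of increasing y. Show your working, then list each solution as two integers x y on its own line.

129 16
33281 4128
8586369 1065008
2215249921 274767936
571525893249 70889062480

√65 → a₀=8, period (16); ℓ=1 odd so k=1
a_0=8:  p_0=8·1+0=8,  q_0=8·0+1=1
a_1=16:  p_1=16·8+1=129,  q_1=16·1+0=16
(x₁, y₁) = (129, 16);  129² − 65·16² = 1 ✓
k=2:  x_2 = 129·129+65·16·16 = 33281,  y_2 = 129·16+16·129 = 4128
k=3:  x_3 = 129·33281+65·16·4128 = 8586369,  y_3 = 129·4128+16·33281 = 1065008
k=4:  x_4 = 129·8586369+65·16·1065008 = 2215249921,  y_4 = 129·1065008+16·8586369 = 274767936
k=5:  x_5 = 129·2215249921+65·16·274767936 = 571525893249,  y_5 = 129·274767936+16·2215249921 = 70889062480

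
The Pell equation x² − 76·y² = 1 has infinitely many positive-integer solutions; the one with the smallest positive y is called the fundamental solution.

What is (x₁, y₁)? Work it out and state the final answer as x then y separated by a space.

[8; 1,2,1,1,5,4,5,1,1,2,1,16] for √76; ℓ=12 ⇒ convergent index 11
i=0: a=8 ⇒ p=8, q=1
i=1: a=1 ⇒ p=9, q=1
i=2: a=2 ⇒ p=26, q=3
i=3: a=1 ⇒ p=35, q=4
i=4: a=1 ⇒ p=61, q=7
…
i=6: a=4 ⇒ p=1421, q=163
i=7: a=5 ⇒ p=7445, q=854
…
i=9: a=1 ⇒ p=16311, q=1871
i=10: a=2 ⇒ p=41488, q=4759
i=11: a=1 ⇒ p=57799, q=6630
fundamental: x₁=57799, y₁=6630  (since 3340724401 − 76·43956900 = 1)

57799 6630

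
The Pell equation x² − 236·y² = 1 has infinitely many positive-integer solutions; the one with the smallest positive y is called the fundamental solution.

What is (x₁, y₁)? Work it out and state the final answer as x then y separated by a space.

561799 36570

√236 → a₀=15, period (2,1,3,5,1,6,1,5,3,1,2,30); ℓ=12 even so k=11
step 0: (15, 1)  from 15·(1,0) + (0,1)
…
step 4: (891, 58)  from 5·(169,11) + (46,3)
step 5: (1060, 69)  from 1·(891,58) + (169,11)
…
step 10: (203535, 13249)  from 1·(154729,10072) + (48806,3177)
step 11: (561799, 36570)  from 2·(203535,13249) + (154729,10072)
→ (561799, 36570).  Check: 561799²=315618116401, 236·36570²=315618116400, difference 1.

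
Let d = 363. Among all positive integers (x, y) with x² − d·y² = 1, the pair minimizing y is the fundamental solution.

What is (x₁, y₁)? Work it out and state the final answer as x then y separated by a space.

362 19

√363 → a₀=19, period (19,38); ℓ=2 even so k=1
i=0: a=19 ⇒ p=19, q=1
i=1: a=19 ⇒ p=362, q=19
(x₁, y₁) = (362, 19);  362² − 363·19² = 1 ✓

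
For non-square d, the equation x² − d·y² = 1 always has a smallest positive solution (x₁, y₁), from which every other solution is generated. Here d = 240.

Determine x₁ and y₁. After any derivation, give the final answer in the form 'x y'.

√240 = [15; 2,30, …], period ℓ=2 (even) → k=1
a_0=15:  p_0=15·1+0=15,  q_0=15·0+1=1
a_1=2:  p_1=2·15+1=31,  q_1=2·1+0=2
fundamental: x₁=31, y₁=2  (since 961 − 240·4 = 1)

31 2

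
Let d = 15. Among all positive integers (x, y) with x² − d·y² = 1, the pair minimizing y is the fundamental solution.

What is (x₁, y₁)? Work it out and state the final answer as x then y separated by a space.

d=15: √d = [3; 1,6] (ℓ=2, even), read p_1/q_1
step 0: (3, 1)  from 3·(1,0) + (0,1)
step 1: (4, 1)  from 1·(3,1) + (1,0)
(x₁, y₁) = (4, 1);  4² − 15·1² = 1 ✓

4 1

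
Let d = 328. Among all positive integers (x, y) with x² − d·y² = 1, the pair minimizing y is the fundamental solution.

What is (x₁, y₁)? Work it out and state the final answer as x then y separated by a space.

163 9

√328 = [18; 9,36, …], period ℓ=2 (even) → k=1
k=0  a_k=18  p_k/q_k = 18/1
k=1  a_k=9  p_k/q_k = 163/9
fundamental: x₁=163, y₁=9  (since 26569 − 328·81 = 1)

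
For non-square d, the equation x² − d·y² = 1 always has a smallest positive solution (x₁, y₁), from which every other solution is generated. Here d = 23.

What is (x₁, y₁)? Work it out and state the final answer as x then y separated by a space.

√23 → a₀=4, period (1,3,1,8); ℓ=4 even so k=3
k=0  a_k=4  p_k/q_k = 4/1
k=1  a_k=1  p_k/q_k = 5/1
k=2  a_k=3  p_k/q_k = 19/4
k=3  a_k=1  p_k/q_k = 24/5
→ (24, 5).  Check: 24²=576, 23·5²=575, difference 1.

24 5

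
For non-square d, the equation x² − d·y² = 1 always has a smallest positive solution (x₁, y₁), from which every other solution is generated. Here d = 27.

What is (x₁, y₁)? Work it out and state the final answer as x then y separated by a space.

26 5

d=27: √d = [5; 5,10] (ℓ=2, even), read p_1/q_1
a_0=5:  p_0=5·1+0=5,  q_0=5·0+1=1
a_1=5:  p_1=5·5+1=26,  q_1=5·1+0=5
→ (26, 5).  Check: 26²=676, 27·5²=675, difference 1.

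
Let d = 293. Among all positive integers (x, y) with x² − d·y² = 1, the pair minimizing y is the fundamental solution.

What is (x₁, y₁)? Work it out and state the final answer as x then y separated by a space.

12320649 719780

d=293: √d = [17; 8,1,1,8,34] (ℓ=5, odd), read p_9/q_9
k=0  a_k=17  p_k/q_k = 17/1
…
k=3  a_k=1  p_k/q_k = 291/17
k=4  a_k=8  p_k/q_k = 2482/145
…
k=6  a_k=8  p_k/q_k = 679914/39721
k=7  a_k=1  p_k/q_k = 764593/44668
k=8  a_k=1  p_k/q_k = 1444507/84389
k=9  a_k=8  p_k/q_k = 12320649/719780
→ (12320649, 719780).  Check: 12320649²=151798391781201, 293·719780²=151798391781200, difference 1.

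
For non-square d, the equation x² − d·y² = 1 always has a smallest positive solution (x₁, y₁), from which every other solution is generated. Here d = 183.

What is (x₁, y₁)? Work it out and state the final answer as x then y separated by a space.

487 36

[13; 1,1,8,1,1,26] for √183; ℓ=6 ⇒ convergent index 5
i=0: a=13 ⇒ p=13, q=1
i=1: a=1 ⇒ p=14, q=1
i=2: a=1 ⇒ p=27, q=2
i=3: a=8 ⇒ p=230, q=17
i=4: a=1 ⇒ p=257, q=19
i=5: a=1 ⇒ p=487, q=36
→ (487, 36).  Check: 487²=237169, 183·36²=237168, difference 1.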